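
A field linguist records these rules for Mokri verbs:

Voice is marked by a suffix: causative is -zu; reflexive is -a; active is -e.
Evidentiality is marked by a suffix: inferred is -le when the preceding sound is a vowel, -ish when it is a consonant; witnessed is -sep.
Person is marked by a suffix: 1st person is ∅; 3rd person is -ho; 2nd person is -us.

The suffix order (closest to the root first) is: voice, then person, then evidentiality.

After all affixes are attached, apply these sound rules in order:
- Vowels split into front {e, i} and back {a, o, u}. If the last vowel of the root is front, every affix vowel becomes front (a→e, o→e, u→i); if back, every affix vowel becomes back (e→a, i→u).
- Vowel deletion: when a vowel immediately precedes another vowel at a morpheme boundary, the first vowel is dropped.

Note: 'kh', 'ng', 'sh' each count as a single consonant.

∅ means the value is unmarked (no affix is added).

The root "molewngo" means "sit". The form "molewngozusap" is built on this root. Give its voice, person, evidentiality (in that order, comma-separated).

Segment: molewngo-zu-sep.
voice: -zu → causative.
person: ∅ → 1st person.
evidentiality: -sep → witnessed.

causative, 1st person, witnessed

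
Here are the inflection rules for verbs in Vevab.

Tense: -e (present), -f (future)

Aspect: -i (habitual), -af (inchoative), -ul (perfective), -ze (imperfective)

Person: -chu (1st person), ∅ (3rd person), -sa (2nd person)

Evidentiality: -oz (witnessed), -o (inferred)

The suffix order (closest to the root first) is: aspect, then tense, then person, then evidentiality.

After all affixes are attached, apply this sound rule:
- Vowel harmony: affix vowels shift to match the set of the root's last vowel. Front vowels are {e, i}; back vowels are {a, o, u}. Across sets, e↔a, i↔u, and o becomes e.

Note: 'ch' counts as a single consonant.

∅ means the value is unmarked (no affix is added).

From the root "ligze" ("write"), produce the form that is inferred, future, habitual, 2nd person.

ligzeifsee

Attach aspect habitual -i → ligzei.
Attach tense future -f → ligzeif.
Attach person 2nd person -sa → ligzeifsa.
Attach evidentiality inferred -o → ligzeifsao.
Apply vowel harmony: ligzeifsao → ligzeifsee.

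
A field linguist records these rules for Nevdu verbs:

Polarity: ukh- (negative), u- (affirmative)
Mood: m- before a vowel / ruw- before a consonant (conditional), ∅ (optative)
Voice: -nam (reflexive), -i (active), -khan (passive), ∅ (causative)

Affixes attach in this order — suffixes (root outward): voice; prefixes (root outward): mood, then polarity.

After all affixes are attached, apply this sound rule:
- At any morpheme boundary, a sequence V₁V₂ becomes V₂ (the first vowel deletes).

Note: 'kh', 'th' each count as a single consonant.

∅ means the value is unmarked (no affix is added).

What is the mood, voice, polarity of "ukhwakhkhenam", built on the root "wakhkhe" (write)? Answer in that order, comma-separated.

optative, reflexive, negative

Segment: ukh-wakhkhe-nam.
mood: ∅ → optative.
voice: -nam → reflexive.
polarity: ukh- → negative.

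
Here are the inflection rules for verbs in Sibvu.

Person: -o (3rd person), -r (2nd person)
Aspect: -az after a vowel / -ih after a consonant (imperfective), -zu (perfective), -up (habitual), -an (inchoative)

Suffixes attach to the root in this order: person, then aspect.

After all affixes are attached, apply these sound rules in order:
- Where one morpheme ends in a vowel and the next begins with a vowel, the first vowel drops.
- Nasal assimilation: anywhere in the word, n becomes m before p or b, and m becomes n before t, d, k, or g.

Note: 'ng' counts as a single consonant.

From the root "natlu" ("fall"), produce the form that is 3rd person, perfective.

Attach person 3rd person -o → natluo.
Attach aspect perfective -zu → natluozu.
Apply vowel deletion: natluozu → natlozu.
Nasal assimilation: no change.

natlozu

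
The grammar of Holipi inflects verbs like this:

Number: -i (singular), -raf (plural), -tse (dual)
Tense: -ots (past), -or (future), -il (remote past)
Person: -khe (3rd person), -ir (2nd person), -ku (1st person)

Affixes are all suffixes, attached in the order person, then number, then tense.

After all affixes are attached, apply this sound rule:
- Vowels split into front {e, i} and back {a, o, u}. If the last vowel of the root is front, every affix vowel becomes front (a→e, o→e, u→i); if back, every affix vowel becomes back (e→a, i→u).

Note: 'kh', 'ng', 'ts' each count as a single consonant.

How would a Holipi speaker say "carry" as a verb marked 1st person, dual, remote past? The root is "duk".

dukkutsaul

Attach person 1st person -ku → dukku.
Attach number dual -tse → dukkutse.
Attach tense remote past -il → dukkutseil.
Apply vowel harmony: dukkutseil → dukkutsaul.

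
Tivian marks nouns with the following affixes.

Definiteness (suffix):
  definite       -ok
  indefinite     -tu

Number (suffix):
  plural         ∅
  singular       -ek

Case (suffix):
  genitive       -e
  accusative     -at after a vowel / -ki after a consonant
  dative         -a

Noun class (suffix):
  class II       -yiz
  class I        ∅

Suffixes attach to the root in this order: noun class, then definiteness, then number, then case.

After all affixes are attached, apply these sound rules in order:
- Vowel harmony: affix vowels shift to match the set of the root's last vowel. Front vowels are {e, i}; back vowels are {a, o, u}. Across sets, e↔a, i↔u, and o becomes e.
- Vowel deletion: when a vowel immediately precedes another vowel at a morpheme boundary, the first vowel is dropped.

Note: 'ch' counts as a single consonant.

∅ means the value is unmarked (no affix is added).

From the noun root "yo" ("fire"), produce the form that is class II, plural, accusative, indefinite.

Attach noun class class II -yiz → yoyiz.
Attach definiteness indefinite -tu → yoyiztu.
number = plural: zero marking, form stays yoyiztu.
Attach case accusative -at (after vowel 'u') → yoyiztuat.
Apply vowel harmony: yoyiztuat → yoyuztuat.
Apply vowel deletion: yoyuztuat → yoyuztat.

yoyuztat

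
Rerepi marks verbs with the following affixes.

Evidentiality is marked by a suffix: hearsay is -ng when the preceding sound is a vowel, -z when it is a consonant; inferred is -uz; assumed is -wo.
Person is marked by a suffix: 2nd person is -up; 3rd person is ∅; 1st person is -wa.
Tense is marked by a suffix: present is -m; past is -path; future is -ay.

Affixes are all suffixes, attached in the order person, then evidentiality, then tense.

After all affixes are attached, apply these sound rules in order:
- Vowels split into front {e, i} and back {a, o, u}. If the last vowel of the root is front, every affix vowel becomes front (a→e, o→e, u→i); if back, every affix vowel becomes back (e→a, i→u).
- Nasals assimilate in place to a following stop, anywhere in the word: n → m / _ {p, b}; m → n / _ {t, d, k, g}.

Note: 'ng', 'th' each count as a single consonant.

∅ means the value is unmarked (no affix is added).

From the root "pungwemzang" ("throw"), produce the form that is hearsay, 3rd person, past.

person = 3rd person: zero marking, form stays pungwemzang.
Attach evidentiality hearsay -z (after consonant 'ng') → pungwemzangz.
Attach tense past -path → pungwemzangzpath.
Vowel harmony: no change.
Nasal assimilation: no change.

pungwemzangzpath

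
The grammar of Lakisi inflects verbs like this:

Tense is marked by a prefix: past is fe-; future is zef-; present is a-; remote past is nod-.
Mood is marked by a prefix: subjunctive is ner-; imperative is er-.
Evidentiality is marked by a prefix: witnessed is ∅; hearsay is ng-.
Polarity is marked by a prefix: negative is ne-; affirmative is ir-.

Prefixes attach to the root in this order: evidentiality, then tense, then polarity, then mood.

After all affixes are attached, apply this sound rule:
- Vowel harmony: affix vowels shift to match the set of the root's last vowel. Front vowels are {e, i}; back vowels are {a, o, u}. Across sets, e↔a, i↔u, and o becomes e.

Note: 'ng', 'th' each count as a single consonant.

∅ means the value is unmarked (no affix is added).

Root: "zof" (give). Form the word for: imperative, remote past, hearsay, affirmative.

Attach evidentiality hearsay ng- → ngzof.
Attach tense remote past nod- → nodngzof.
Attach polarity affirmative ir- → irnodngzof.
Attach mood imperative er- → erirnodngzof.
Apply vowel harmony: erirnodngzof → arurnodngzof.

arurnodngzof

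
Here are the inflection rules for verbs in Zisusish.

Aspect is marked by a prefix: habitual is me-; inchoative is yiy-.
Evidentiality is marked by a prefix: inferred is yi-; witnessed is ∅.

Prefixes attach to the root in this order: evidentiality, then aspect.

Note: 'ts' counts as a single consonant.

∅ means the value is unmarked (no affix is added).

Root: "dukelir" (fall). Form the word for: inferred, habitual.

Attach evidentiality inferred yi- → yidukelir.
Attach aspect habitual me- → meyidukelir.

meyidukelir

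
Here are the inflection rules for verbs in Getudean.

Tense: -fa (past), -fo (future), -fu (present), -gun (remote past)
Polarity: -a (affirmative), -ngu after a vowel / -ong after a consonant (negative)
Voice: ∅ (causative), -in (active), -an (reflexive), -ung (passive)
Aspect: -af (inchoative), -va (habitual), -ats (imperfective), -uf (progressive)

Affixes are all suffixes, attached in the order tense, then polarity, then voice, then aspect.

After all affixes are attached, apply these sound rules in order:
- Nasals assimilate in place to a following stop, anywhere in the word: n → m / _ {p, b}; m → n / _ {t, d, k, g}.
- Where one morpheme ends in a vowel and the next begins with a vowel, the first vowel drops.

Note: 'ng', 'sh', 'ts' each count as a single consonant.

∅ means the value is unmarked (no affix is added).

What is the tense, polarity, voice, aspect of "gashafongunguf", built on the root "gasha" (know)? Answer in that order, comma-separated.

Segment: gasha-fo-ngu-ung-uf.
tense: -fo → future.
polarity: -ngu/ong → negative.
voice: -ung → passive.
aspect: -uf → progressive.

future, negative, passive, progressive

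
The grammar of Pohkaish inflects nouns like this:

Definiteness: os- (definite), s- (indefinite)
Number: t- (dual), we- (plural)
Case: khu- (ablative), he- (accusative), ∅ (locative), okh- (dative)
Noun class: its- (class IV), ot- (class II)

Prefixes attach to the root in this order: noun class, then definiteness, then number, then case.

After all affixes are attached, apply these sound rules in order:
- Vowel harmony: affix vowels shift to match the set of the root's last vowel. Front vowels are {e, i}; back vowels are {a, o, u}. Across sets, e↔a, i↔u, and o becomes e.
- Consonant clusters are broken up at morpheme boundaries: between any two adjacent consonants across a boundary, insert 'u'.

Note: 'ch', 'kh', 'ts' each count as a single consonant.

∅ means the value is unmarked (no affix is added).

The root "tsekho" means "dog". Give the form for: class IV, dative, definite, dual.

Attach noun class class IV its- → itstsekho.
Attach definiteness definite os- → ositstsekho.
Attach number dual t- → tositstsekho.
Attach case dative okh- → okhtositstsekho.
Apply vowel harmony: okhtositstsekho → okhtosutstsekho.
Apply epenthesis: okhtosutstsekho → okhutosutsutsekho.

okhutosutsutsekho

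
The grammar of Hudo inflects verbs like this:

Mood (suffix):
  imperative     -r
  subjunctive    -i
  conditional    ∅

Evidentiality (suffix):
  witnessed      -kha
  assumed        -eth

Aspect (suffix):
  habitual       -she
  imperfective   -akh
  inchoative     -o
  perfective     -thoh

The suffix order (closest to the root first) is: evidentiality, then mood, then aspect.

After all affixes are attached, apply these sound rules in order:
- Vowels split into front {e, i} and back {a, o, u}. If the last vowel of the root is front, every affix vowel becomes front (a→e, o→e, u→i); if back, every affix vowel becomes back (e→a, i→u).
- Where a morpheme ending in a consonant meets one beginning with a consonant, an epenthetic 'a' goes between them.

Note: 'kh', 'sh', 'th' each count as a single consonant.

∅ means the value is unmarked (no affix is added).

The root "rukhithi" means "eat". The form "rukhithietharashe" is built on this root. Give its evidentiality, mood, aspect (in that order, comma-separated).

Segment: rukhithi-eth-r-she.
evidentiality: -eth → assumed.
mood: -r → imperative.
aspect: -she → habitual.

assumed, imperative, habitual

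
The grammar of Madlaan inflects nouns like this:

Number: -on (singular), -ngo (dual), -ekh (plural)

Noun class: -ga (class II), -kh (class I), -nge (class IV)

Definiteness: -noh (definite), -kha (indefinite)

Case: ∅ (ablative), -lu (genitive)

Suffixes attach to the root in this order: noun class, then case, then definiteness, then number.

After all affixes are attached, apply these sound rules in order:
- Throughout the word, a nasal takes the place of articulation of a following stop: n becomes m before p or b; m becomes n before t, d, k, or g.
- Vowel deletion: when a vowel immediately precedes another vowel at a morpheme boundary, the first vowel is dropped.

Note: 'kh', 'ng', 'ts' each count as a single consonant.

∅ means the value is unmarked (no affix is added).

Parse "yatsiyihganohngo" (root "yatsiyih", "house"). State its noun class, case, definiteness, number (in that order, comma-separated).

class II, ablative, definite, dual

Segment: yatsiyih-ga-noh-ngo.
noun class: -ga → class II.
case: ∅ → ablative.
definiteness: -noh → definite.
number: -ngo → dual.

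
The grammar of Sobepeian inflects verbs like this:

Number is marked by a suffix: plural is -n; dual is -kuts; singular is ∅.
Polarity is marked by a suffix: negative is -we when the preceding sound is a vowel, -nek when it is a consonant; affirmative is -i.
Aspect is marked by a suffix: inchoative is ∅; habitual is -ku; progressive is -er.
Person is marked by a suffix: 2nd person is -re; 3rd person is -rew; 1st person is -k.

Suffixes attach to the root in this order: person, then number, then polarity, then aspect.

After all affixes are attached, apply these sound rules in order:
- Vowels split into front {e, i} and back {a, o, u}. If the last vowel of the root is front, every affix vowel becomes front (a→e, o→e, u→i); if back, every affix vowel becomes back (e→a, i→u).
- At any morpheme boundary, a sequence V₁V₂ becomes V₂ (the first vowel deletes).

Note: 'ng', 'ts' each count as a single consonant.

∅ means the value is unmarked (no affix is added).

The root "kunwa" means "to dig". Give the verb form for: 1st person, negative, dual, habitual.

Attach person 1st person -k → kunwak.
Attach number dual -kuts → kunwakkuts.
Attach polarity negative -nek (after consonant 'ts') → kunwakkutsnek.
Attach aspect habitual -ku → kunwakkutsnekku.
Apply vowel harmony: kunwakkutsnekku → kunwakkutsnakku.
Vowel deletion: no change.

kunwakkutsnakku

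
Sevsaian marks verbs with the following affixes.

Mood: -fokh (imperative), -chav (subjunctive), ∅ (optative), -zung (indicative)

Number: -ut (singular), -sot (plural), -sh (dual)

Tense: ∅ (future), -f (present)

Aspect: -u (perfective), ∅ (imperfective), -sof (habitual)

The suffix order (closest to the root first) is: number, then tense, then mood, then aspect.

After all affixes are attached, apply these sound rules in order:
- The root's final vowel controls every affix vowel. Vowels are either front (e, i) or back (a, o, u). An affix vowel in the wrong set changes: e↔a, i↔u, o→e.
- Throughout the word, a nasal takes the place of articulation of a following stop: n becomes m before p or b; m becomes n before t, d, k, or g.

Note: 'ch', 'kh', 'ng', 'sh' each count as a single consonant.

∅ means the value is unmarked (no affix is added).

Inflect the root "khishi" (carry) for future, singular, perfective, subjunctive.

khishiitchevi

Attach number singular -ut → khishiut.
tense = future: zero marking, form stays khishiut.
Attach mood subjunctive -chav → khishiutchav.
Attach aspect perfective -u → khishiutchavu.
Apply vowel harmony: khishiutchavu → khishiitchevi.
Nasal assimilation: no change.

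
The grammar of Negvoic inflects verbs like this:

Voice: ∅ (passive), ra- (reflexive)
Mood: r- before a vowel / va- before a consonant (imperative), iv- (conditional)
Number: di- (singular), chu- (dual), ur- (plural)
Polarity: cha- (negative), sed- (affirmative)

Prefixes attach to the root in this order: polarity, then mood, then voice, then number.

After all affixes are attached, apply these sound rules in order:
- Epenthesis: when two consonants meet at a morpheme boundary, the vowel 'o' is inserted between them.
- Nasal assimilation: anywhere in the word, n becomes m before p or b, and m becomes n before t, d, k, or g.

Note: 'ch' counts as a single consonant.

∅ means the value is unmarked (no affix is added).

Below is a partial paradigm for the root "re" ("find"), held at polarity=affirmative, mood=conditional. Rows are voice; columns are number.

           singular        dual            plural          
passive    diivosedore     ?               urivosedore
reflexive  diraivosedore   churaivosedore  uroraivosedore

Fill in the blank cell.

chuivosedore

Attach polarity affirmative sed- → sedre.
Attach mood conditional iv- → ivsedre.
voice = passive: zero marking, form stays ivsedre.
Attach number dual chu- → chuivsedre.
Apply epenthesis: chuivsedre → chuivosedore.
Nasal assimilation: no change.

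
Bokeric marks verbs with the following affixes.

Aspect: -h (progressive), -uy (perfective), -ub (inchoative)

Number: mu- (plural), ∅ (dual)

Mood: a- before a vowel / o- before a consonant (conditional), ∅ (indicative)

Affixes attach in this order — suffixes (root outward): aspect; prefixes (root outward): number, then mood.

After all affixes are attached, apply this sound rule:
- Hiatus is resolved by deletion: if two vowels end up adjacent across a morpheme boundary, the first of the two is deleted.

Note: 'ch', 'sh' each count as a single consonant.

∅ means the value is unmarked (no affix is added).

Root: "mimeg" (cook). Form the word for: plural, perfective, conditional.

Attach number plural mu- → mumimeg.
Attach aspect perfective -uy → mumimeguy.
Attach mood conditional o- (before consonant 'm') → omumimeguy.
Vowel deletion: no change.

omumimeguy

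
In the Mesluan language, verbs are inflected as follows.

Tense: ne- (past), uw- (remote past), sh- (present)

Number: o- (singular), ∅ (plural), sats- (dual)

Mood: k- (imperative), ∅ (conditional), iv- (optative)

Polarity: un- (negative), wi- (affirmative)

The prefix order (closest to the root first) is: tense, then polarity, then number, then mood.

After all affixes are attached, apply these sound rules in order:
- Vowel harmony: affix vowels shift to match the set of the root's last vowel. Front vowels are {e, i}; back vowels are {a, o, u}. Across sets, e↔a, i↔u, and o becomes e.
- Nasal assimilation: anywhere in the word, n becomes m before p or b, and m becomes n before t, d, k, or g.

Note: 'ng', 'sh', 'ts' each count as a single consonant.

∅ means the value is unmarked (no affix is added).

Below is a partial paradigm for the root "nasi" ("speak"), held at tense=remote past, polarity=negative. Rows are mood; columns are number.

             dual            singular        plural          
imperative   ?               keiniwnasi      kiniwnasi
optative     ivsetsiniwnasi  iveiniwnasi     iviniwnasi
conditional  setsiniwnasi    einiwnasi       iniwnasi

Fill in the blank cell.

ksetsiniwnasi

Attach tense remote past uw- → uwnasi.
Attach polarity negative un- → unuwnasi.
Attach number dual sats- → satsunuwnasi.
Attach mood imperative k- → ksatsunuwnasi.
Apply vowel harmony: ksatsunuwnasi → ksetsiniwnasi.
Nasal assimilation: no change.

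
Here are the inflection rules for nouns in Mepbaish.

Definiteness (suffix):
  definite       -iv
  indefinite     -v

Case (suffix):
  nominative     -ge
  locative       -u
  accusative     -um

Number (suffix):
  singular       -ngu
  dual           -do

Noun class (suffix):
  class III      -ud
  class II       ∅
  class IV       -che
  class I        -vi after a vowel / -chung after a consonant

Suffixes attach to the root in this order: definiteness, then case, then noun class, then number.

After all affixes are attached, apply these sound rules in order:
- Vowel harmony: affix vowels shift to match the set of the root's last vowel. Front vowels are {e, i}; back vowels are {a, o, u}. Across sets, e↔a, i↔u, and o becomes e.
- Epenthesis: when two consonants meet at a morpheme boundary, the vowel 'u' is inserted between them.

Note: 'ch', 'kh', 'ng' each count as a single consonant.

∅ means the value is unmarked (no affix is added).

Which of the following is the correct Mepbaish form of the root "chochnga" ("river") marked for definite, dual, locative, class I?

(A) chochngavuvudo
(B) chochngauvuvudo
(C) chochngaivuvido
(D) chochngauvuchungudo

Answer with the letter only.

B

Attach definiteness definite -iv → chochngaiv.
Attach case locative -u → chochngaivu.
Attach noun class class I -vi (after vowel 'u') → chochngaivuvi.
Attach number dual -do → chochngaivuvido.
Apply vowel harmony: chochngaivuvido → chochngauvuvudo.
Epenthesis: no change.
So the correct form is chochngauvuvudo, option (B).
(D) chochngauvuchungudo is wrong: it has the affixes in the wrong order.
(C) chochngaivuvido is wrong: it fails to apply the sound rule(s).
(A) chochngavuvudo is wrong: it uses indefinite instead of definite for definiteness.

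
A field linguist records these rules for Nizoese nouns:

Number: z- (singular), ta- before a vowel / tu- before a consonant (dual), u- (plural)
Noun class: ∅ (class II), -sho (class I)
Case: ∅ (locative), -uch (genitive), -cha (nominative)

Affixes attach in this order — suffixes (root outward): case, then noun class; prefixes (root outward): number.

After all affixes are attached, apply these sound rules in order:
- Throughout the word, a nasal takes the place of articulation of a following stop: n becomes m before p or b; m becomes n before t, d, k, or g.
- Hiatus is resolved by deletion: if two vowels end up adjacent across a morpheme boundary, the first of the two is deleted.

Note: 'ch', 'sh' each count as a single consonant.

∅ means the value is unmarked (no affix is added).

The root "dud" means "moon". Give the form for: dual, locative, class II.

tudud

case = locative: zero marking, form stays dud.
Attach number dual tu- (before consonant 'd') → tudud.
noun class = class II: zero marking, form stays tudud.
Nasal assimilation: no change.
Vowel deletion: no change.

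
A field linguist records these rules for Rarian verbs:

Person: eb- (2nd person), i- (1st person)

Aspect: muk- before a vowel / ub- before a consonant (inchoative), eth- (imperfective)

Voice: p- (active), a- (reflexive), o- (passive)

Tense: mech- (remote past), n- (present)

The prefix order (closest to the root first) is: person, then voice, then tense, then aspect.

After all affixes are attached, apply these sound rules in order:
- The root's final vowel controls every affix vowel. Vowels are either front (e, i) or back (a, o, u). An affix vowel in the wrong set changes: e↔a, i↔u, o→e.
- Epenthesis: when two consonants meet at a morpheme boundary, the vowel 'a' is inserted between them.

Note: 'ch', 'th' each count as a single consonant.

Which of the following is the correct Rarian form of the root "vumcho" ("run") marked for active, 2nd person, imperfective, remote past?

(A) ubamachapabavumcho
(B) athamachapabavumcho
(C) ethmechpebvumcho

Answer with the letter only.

B

Attach person 2nd person eb- → ebvumcho.
Attach voice active p- → pebvumcho.
Attach tense remote past mech- → mechpebvumcho.
Attach aspect imperfective eth- → ethmechpebvumcho.
Apply vowel harmony: ethmechpebvumcho → athmachpabvumcho.
Apply epenthesis: athmachpabvumcho → athamachapabavumcho.
So the correct form is athamachapabavumcho, option (B).
(C) ethmechpebvumcho is wrong: it fails to apply the sound rule(s).
(A) ubamachapabavumcho is wrong: it uses inchoative instead of imperfective for aspect.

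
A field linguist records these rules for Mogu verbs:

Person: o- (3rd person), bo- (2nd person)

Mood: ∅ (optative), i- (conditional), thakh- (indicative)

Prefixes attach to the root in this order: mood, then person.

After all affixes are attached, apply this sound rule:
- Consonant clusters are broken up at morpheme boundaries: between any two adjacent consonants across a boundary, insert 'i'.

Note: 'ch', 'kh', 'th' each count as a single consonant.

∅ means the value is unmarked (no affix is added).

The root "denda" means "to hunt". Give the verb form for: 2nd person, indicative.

bothakhidenda

Attach mood indicative thakh- → thakhdenda.
Attach person 2nd person bo- → bothakhdenda.
Apply epenthesis: bothakhdenda → bothakhidenda.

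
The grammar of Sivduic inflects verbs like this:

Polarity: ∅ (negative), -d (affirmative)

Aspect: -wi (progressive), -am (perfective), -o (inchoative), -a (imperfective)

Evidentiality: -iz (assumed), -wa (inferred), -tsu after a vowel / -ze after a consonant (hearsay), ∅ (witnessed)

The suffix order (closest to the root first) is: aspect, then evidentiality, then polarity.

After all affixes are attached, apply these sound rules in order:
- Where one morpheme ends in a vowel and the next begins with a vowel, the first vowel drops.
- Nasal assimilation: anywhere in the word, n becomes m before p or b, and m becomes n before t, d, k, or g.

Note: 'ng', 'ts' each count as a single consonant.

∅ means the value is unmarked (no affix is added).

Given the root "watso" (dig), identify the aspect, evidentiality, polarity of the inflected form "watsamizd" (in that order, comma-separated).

Segment: watso-am-iz-d.
aspect: -am → perfective.
evidentiality: -iz → assumed.
polarity: -d → affirmative.

perfective, assumed, affirmative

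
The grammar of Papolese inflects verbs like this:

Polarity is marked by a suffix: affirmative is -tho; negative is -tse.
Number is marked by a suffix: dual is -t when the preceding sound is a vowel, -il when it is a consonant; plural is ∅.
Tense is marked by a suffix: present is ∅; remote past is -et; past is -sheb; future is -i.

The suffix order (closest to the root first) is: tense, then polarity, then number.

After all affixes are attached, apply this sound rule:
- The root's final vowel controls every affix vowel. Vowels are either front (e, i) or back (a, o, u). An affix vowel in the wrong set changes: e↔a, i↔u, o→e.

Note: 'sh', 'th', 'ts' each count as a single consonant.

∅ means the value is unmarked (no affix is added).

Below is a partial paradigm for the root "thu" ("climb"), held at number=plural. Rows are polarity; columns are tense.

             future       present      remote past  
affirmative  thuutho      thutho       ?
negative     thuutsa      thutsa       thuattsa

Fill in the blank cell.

Attach tense remote past -et → thuet.
Attach polarity affirmative -tho → thuettho.
number = plural: zero marking, form stays thuettho.
Apply vowel harmony: thuettho → thuattho.

thuattho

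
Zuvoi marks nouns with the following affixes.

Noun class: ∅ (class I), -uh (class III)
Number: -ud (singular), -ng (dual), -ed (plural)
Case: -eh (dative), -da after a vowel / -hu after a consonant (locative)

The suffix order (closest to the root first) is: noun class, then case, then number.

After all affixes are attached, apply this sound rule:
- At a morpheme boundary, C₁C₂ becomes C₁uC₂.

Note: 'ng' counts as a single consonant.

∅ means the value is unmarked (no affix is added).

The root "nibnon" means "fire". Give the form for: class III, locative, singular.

Attach noun class class III -uh → nibnonuh.
Attach case locative -hu (after consonant 'h') → nibnonuhhu.
Attach number singular -ud → nibnonuhhuud.
Apply epenthesis: nibnonuhhuud → nibnonuhuhuud.

nibnonuhuhuud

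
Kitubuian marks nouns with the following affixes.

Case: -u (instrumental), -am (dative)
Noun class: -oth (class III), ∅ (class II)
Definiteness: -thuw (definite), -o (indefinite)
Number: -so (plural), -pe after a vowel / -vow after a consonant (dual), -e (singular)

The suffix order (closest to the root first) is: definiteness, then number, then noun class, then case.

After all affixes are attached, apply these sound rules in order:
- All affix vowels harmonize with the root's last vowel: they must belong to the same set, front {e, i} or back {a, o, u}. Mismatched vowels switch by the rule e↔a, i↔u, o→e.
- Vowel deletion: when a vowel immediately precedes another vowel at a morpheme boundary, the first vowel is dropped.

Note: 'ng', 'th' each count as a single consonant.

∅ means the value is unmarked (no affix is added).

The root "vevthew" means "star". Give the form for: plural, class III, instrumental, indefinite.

Attach definiteness indefinite -o → vevthewo.
Attach number plural -so → vevthewoso.
Attach noun class class III -oth → vevthewosooth.
Attach case instrumental -u → vevthewosoothu.
Apply vowel harmony: vevthewosoothu → vevtheweseethi.
Apply vowel deletion: vevtheweseethi → vevthewesethi.

vevthewesethi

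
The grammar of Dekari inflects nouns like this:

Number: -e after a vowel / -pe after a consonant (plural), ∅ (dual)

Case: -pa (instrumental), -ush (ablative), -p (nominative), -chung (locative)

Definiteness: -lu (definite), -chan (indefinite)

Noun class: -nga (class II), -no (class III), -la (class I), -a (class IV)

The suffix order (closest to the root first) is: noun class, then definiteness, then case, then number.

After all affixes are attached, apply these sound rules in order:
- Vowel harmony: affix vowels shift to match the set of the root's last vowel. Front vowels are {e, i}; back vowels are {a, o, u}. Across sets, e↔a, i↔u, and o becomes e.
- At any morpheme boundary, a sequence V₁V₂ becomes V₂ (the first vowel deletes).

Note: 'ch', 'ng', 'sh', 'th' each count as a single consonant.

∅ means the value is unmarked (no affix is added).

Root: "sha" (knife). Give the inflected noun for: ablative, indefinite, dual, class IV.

shachanush

Attach noun class class IV -a → shaa.
Attach definiteness indefinite -chan → shaachan.
Attach case ablative -ush → shaachanush.
number = dual: zero marking, form stays shaachanush.
Vowel harmony: no change.
Apply vowel deletion: shaachanush → shachanush.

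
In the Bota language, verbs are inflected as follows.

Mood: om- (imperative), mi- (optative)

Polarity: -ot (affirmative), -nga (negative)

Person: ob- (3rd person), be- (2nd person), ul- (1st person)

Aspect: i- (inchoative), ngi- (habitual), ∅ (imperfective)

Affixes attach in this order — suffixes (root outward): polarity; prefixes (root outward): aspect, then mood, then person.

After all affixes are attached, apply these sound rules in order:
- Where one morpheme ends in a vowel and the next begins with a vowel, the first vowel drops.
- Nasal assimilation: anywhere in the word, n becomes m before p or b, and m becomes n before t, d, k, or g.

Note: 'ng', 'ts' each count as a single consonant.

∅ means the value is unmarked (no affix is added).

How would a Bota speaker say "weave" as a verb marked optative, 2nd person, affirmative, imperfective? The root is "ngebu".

bemingebot

aspect = imperfective: zero marking, form stays ngebu.
Attach polarity affirmative -ot → ngebuot.
Attach mood optative mi- → mingebuot.
Attach person 2nd person be- → bemingebuot.
Apply vowel deletion: bemingebuot → bemingebot.
Nasal assimilation: no change.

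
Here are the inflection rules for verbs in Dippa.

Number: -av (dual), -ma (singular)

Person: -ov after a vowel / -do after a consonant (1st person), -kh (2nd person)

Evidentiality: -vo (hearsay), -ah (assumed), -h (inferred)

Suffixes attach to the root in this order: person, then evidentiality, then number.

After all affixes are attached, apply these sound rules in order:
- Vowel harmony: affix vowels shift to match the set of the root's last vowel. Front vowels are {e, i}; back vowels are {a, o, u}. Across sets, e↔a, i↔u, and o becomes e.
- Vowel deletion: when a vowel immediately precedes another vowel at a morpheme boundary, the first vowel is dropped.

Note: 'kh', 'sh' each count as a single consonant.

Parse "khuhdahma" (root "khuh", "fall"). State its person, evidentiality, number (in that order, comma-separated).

1st person, assumed, singular

Segment: khuh-do-ah-ma.
person: -ov/do → 1st person.
evidentiality: -ah → assumed.
number: -ma → singular.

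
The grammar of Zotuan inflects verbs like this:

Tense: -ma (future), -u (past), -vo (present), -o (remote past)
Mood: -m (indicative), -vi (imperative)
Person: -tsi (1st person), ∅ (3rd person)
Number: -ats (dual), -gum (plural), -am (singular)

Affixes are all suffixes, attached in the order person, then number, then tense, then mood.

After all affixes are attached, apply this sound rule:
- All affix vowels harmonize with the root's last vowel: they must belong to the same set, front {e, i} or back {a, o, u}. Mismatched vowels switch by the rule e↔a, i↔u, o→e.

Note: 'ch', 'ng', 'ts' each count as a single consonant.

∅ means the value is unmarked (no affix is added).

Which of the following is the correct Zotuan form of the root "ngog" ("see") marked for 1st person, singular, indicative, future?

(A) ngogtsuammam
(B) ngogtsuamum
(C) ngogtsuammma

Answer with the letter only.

Attach person 1st person -tsi → ngogtsi.
Attach number singular -am → ngogtsiam.
Attach tense future -ma → ngogtsiamma.
Attach mood indicative -m → ngogtsiammam.
Apply vowel harmony: ngogtsiammam → ngogtsuammam.
So the correct form is ngogtsuammam, option (A).
(B) ngogtsuamum is wrong: it uses past instead of future for tense.
(C) ngogtsuammma is wrong: it has the affixes in the wrong order.

A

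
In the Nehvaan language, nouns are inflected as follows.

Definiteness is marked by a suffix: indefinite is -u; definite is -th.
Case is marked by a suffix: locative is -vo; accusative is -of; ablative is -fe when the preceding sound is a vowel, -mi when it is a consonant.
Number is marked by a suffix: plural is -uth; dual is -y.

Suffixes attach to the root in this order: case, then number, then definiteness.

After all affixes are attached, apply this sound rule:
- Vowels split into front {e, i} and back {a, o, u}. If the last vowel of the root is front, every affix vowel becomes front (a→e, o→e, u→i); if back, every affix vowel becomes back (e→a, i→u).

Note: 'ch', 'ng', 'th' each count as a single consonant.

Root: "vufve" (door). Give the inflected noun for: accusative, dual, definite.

vufveefyth

Attach case accusative -of → vufveof.
Attach number dual -y → vufveofy.
Attach definiteness definite -th → vufveofyth.
Apply vowel harmony: vufveofyth → vufveefyth.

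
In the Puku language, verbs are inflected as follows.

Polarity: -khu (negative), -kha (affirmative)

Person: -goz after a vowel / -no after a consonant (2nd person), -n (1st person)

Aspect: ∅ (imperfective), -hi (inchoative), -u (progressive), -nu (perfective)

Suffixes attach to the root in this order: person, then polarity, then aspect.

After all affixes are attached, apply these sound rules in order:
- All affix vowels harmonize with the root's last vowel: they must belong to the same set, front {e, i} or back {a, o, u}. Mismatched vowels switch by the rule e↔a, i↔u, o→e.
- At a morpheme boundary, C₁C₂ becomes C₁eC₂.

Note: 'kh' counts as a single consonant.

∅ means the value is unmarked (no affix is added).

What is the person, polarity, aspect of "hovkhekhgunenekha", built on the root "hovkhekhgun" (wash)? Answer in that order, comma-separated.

1st person, affirmative, imperfective

Segment: hovkhekhgun-n-kha.
person: -n → 1st person.
polarity: -kha → affirmative.
aspect: ∅ → imperfective.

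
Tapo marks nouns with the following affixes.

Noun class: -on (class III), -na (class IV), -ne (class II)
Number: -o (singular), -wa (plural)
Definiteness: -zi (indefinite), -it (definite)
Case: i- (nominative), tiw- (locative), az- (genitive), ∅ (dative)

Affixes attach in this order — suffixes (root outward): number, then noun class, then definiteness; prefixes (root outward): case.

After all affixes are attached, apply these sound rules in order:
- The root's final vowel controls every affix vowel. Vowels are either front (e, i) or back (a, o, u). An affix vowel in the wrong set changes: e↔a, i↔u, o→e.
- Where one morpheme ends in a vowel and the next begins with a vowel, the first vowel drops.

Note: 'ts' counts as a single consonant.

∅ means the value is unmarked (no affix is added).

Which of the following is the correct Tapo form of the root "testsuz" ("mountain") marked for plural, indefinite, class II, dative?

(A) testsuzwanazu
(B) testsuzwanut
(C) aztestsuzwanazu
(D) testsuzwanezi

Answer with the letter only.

Attach number plural -wa → testsuzwa.
Attach noun class class II -ne → testsuzwane.
case = dative: zero marking, form stays testsuzwane.
Attach definiteness indefinite -zi → testsuzwanezi.
Apply vowel harmony: testsuzwanezi → testsuzwanazu.
Vowel deletion: no change.
So the correct form is testsuzwanazu, option (A).
(B) testsuzwanut is wrong: it uses definite instead of indefinite for definiteness.
(C) aztestsuzwanazu is wrong: it uses genitive instead of dative for case.
(D) testsuzwanezi is wrong: it fails to apply the sound rule(s).

A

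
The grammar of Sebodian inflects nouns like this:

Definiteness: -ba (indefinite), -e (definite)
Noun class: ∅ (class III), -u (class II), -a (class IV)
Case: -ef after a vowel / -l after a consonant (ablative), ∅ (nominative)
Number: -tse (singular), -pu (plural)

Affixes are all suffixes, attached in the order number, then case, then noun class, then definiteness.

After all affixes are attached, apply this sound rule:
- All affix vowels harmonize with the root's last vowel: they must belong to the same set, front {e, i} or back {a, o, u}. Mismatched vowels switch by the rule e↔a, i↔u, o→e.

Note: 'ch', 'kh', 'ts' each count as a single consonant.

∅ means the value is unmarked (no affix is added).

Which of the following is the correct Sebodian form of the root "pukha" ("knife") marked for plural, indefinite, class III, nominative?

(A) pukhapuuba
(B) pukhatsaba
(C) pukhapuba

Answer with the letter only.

C

Attach number plural -pu → pukhapu.
case = nominative: zero marking, form stays pukhapu.
noun class = class III: zero marking, form stays pukhapu.
Attach definiteness indefinite -ba → pukhapuba.
Vowel harmony: no change.
So the correct form is pukhapuba, option (C).
(B) pukhatsaba is wrong: it uses singular instead of plural for number.
(A) pukhapuuba is wrong: it uses class II instead of class III for noun class.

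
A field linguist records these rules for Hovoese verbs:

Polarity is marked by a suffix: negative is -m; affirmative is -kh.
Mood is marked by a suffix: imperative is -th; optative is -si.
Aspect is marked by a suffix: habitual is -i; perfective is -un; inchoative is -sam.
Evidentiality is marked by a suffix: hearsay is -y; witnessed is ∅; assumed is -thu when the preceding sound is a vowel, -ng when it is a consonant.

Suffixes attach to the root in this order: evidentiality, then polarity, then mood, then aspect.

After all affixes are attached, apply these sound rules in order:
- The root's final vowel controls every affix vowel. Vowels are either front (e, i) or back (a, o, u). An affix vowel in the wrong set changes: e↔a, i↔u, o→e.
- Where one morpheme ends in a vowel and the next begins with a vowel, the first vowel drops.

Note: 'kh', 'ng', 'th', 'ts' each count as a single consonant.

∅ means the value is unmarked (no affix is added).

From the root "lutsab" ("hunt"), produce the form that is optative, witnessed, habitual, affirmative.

evidentiality = witnessed: zero marking, form stays lutsab.
Attach polarity affirmative -kh → lutsabkh.
Attach mood optative -si → lutsabkhsi.
Attach aspect habitual -i → lutsabkhsii.
Apply vowel harmony: lutsabkhsii → lutsabkhsuu.
Apply vowel deletion: lutsabkhsuu → lutsabkhsu.

lutsabkhsu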